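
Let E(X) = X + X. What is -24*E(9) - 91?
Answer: -523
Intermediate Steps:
E(X) = 2*X
-24*E(9) - 91 = -48*9 - 91 = -24*18 - 91 = -432 - 91 = -523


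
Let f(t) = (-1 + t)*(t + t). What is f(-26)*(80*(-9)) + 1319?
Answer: -1009561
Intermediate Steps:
f(t) = 2*t*(-1 + t) (f(t) = (-1 + t)*(2*t) = 2*t*(-1 + t))
f(-26)*(80*(-9)) + 1319 = (2*(-26)*(-1 - 26))*(80*(-9)) + 1319 = (2*(-26)*(-27))*(-720) + 1319 = 1404*(-720) + 1319 = -1010880 + 1319 = -1009561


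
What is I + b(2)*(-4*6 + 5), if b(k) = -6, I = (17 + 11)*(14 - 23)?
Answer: -138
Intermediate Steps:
I = -252 (I = 28*(-9) = -252)
I + b(2)*(-4*6 + 5) = -252 - 6*(-4*6 + 5) = -252 - 6*(-24 + 5) = -252 - 6*(-19) = -252 + 114 = -138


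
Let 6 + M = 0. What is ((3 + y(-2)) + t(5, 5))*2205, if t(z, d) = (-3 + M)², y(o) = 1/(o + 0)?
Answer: 368235/2 ≈ 1.8412e+5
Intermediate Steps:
M = -6 (M = -6 + 0 = -6)
y(o) = 1/o
t(z, d) = 81 (t(z, d) = (-3 - 6)² = (-9)² = 81)
((3 + y(-2)) + t(5, 5))*2205 = ((3 + 1/(-2)) + 81)*2205 = ((3 - ½) + 81)*2205 = (5/2 + 81)*2205 = (167/2)*2205 = 368235/2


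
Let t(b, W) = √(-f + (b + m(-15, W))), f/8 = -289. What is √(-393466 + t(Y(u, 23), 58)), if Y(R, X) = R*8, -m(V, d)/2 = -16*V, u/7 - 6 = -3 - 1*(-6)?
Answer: √(-393466 + 4*√146) ≈ 627.23*I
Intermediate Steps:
u = 63 (u = 42 + 7*(-3 - 1*(-6)) = 42 + 7*(-3 + 6) = 42 + 7*3 = 42 + 21 = 63)
m(V, d) = 32*V (m(V, d) = -(-32)*V = 32*V)
f = -2312 (f = 8*(-289) = -2312)
Y(R, X) = 8*R
t(b, W) = √(1832 + b) (t(b, W) = √(-1*(-2312) + (b + 32*(-15))) = √(2312 + (b - 480)) = √(2312 + (-480 + b)) = √(1832 + b))
√(-393466 + t(Y(u, 23), 58)) = √(-393466 + √(1832 + 8*63)) = √(-393466 + √(1832 + 504)) = √(-393466 + √2336) = √(-393466 + 4*√146)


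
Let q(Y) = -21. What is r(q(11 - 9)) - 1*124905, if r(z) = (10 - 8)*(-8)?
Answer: -124921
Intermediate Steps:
r(z) = -16 (r(z) = 2*(-8) = -16)
r(q(11 - 9)) - 1*124905 = -16 - 1*124905 = -16 - 124905 = -124921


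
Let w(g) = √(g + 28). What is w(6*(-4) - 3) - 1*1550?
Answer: -1549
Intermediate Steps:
w(g) = √(28 + g)
w(6*(-4) - 3) - 1*1550 = √(28 + (6*(-4) - 3)) - 1*1550 = √(28 + (-24 - 3)) - 1550 = √(28 - 27) - 1550 = √1 - 1550 = 1 - 1550 = -1549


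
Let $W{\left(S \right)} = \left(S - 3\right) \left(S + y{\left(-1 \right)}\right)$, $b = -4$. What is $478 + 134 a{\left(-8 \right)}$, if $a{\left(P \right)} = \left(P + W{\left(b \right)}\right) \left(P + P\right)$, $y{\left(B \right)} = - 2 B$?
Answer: $-12386$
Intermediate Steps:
$W{\left(S \right)} = \left(-3 + S\right) \left(2 + S\right)$ ($W{\left(S \right)} = \left(S - 3\right) \left(S - -2\right) = \left(-3 + S\right) \left(S + 2\right) = \left(-3 + S\right) \left(2 + S\right)$)
$a{\left(P \right)} = 2 P \left(14 + P\right)$ ($a{\left(P \right)} = \left(P - \left(2 - 16\right)\right) \left(P + P\right) = \left(P + \left(-6 + 16 + 4\right)\right) 2 P = \left(P + 14\right) 2 P = \left(14 + P\right) 2 P = 2 P \left(14 + P\right)$)
$478 + 134 a{\left(-8 \right)} = 478 + 134 \cdot 2 \left(-8\right) \left(14 - 8\right) = 478 + 134 \cdot 2 \left(-8\right) 6 = 478 + 134 \left(-96\right) = 478 - 12864 = -12386$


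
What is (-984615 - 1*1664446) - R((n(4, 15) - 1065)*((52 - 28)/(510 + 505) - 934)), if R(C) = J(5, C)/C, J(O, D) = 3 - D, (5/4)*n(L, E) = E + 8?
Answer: -13141485293621505/4960810738 ≈ -2.6491e+6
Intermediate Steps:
n(L, E) = 32/5 + 4*E/5 (n(L, E) = 4*(E + 8)/5 = 4*(8 + E)/5 = 32/5 + 4*E/5)
R(C) = (3 - C)/C
(-984615 - 1*1664446) - R((n(4, 15) - 1065)*((52 - 28)/(510 + 505) - 934)) = (-984615 - 1*1664446) - (3 - ((32/5 + (4/5)*15) - 1065)*((52 - 28)/(510 + 505) - 934))/(((32/5 + (4/5)*15) - 1065)*((52 - 28)/(510 + 505) - 934)) = (-984615 - 1664446) - (3 - ((32/5 + 12) - 1065)*(24/1015 - 934))/(((32/5 + 12) - 1065)*(24/1015 - 934)) = -2649061 - (3 - (92/5 - 1065)*(24*(1/1015) - 934))/((92/5 - 1065)*(24*(1/1015) - 934)) = -2649061 - (3 - (-5233)*(24/1015 - 934)/5)/((-5233*(24/1015 - 934)/5)) = -2649061 - (3 - (-5233)*(-947986)/(5*1015))/((-5233/5*(-947986/1015))) = -2649061 - (3 - 1*4960810738/5075)/4960810738/5075 = -2649061 - 5075*(3 - 4960810738/5075)/4960810738 = -2649061 - 5075*(-4960795513)/(4960810738*5075) = -2649061 - 1*(-4960795513/4960810738) = -2649061 + 4960795513/4960810738 = -13141485293621505/4960810738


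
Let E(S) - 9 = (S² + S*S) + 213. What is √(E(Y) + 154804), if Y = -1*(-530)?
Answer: √716826 ≈ 846.66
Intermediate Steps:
Y = 530
E(S) = 222 + 2*S² (E(S) = 9 + ((S² + S*S) + 213) = 9 + ((S² + S²) + 213) = 9 + (2*S² + 213) = 9 + (213 + 2*S²) = 222 + 2*S²)
√(E(Y) + 154804) = √((222 + 2*530²) + 154804) = √((222 + 2*280900) + 154804) = √((222 + 561800) + 154804) = √(562022 + 154804) = √716826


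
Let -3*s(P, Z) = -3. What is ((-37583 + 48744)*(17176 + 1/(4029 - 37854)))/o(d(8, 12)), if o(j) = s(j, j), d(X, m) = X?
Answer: 6484297679039/33825 ≈ 1.9170e+8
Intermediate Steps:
s(P, Z) = 1 (s(P, Z) = -1/3*(-3) = 1)
o(j) = 1
((-37583 + 48744)*(17176 + 1/(4029 - 37854)))/o(d(8, 12)) = ((-37583 + 48744)*(17176 + 1/(4029 - 37854)))/1 = (11161*(17176 + 1/(-33825)))*1 = (11161*(17176 - 1/33825))*1 = (11161*(580978199/33825))*1 = (6484297679039/33825)*1 = 6484297679039/33825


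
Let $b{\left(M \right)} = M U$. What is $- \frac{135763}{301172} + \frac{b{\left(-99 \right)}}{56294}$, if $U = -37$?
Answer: $- \frac{3269724643}{8477088284} \approx -0.38571$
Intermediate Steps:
$b{\left(M \right)} = - 37 M$ ($b{\left(M \right)} = M \left(-37\right) = - 37 M$)
$- \frac{135763}{301172} + \frac{b{\left(-99 \right)}}{56294} = - \frac{135763}{301172} + \frac{\left(-37\right) \left(-99\right)}{56294} = \left(-135763\right) \frac{1}{301172} + 3663 \cdot \frac{1}{56294} = - \frac{135763}{301172} + \frac{3663}{56294} = - \frac{3269724643}{8477088284}$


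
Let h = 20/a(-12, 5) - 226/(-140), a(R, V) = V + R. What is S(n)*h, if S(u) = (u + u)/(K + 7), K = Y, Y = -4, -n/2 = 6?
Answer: 348/35 ≈ 9.9429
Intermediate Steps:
n = -12 (n = -2*6 = -12)
K = -4
a(R, V) = R + V
h = -87/70 (h = 20/(-12 + 5) - 226/(-140) = 20/(-7) - 226*(-1/140) = 20*(-1/7) + 113/70 = -20/7 + 113/70 = -87/70 ≈ -1.2429)
S(u) = 2*u/3 (S(u) = (u + u)/(-4 + 7) = (2*u)/3 = (2*u)*(1/3) = 2*u/3)
S(n)*h = ((2/3)*(-12))*(-87/70) = -8*(-87/70) = 348/35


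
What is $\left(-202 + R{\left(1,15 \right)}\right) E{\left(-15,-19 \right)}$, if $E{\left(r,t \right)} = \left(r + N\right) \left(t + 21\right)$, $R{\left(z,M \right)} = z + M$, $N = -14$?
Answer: $10788$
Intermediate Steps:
$R{\left(z,M \right)} = M + z$
$E{\left(r,t \right)} = \left(-14 + r\right) \left(21 + t\right)$ ($E{\left(r,t \right)} = \left(r - 14\right) \left(t + 21\right) = \left(-14 + r\right) \left(21 + t\right)$)
$\left(-202 + R{\left(1,15 \right)}\right) E{\left(-15,-19 \right)} = \left(-202 + \left(15 + 1\right)\right) \left(-294 - -266 + 21 \left(-15\right) - -285\right) = \left(-202 + 16\right) \left(-294 + 266 - 315 + 285\right) = \left(-186\right) \left(-58\right) = 10788$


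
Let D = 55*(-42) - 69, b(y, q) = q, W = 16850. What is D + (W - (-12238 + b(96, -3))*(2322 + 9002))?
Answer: 138631555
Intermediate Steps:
D = -2379 (D = -2310 - 69 = -2379)
D + (W - (-12238 + b(96, -3))*(2322 + 9002)) = -2379 + (16850 - (-12238 - 3)*(2322 + 9002)) = -2379 + (16850 - (-12241)*11324) = -2379 + (16850 - 1*(-138617084)) = -2379 + (16850 + 138617084) = -2379 + 138633934 = 138631555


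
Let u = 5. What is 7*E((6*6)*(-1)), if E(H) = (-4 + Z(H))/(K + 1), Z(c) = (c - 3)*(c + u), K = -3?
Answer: -8435/2 ≈ -4217.5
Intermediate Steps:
Z(c) = (-3 + c)*(5 + c) (Z(c) = (c - 3)*(c + 5) = (-3 + c)*(5 + c))
E(H) = 19/2 - H - H**2/2 (E(H) = (-4 + (-15 + H**2 + 2*H))/(-3 + 1) = (-19 + H**2 + 2*H)/(-2) = (-19 + H**2 + 2*H)*(-1/2) = 19/2 - H - H**2/2)
7*E((6*6)*(-1)) = 7*(19/2 - 6*6*(-1) - ((6*6)*(-1))**2/2) = 7*(19/2 - 36*(-1) - (36*(-1))**2/2) = 7*(19/2 - 1*(-36) - 1/2*(-36)**2) = 7*(19/2 + 36 - 1/2*1296) = 7*(19/2 + 36 - 648) = 7*(-1205/2) = -8435/2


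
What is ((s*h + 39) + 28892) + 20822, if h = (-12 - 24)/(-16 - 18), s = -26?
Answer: 845333/17 ≈ 49726.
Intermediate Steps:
h = 18/17 (h = -36/(-34) = -36*(-1/34) = 18/17 ≈ 1.0588)
((s*h + 39) + 28892) + 20822 = ((-26*18/17 + 39) + 28892) + 20822 = ((-468/17 + 39) + 28892) + 20822 = (195/17 + 28892) + 20822 = 491359/17 + 20822 = 845333/17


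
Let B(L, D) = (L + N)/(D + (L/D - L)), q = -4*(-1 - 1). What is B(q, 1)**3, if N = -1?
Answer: 343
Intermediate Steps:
q = 8 (q = -4*(-2) = 8)
B(L, D) = (-1 + L)/(D - L + L/D) (B(L, D) = (L - 1)/(D + (L/D - L)) = (-1 + L)/(D + (-L + L/D)) = (-1 + L)/(D - L + L/D))
B(q, 1)**3 = (1*(-1 + 8)/(8 + 1**2 - 1*1*8))**3 = (1*7/(8 + 1 - 8))**3 = (1*7/1)**3 = (1*1*7)**3 = 7**3 = 343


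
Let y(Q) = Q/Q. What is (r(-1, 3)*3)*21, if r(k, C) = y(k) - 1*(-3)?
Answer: 252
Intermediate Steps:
y(Q) = 1
r(k, C) = 4 (r(k, C) = 1 - 1*(-3) = 1 + 3 = 4)
(r(-1, 3)*3)*21 = (4*3)*21 = 12*21 = 252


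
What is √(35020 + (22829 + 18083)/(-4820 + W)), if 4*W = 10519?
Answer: 2*√671632654323/8761 ≈ 187.09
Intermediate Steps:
W = 10519/4 (W = (¼)*10519 = 10519/4 ≈ 2629.8)
√(35020 + (22829 + 18083)/(-4820 + W)) = √(35020 + (22829 + 18083)/(-4820 + 10519/4)) = √(35020 + 40912/(-8761/4)) = √(35020 + 40912*(-4/8761)) = √(35020 - 163648/8761) = √(306646572/8761) = 2*√671632654323/8761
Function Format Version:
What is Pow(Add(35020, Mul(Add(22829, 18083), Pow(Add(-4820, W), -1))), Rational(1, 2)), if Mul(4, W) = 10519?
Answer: Mul(Rational(2, 8761), Pow(671632654323, Rational(1, 2))) ≈ 187.09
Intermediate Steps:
W = Rational(10519, 4) (W = Mul(Rational(1, 4), 10519) = Rational(10519, 4) ≈ 2629.8)
Pow(Add(35020, Mul(Add(22829, 18083), Pow(Add(-4820, W), -1))), Rational(1, 2)) = Pow(Add(35020, Mul(Add(22829, 18083), Pow(Add(-4820, Rational(10519, 4)), -1))), Rational(1, 2)) = Pow(Add(35020, Mul(40912, Pow(Rational(-8761, 4), -1))), Rational(1, 2)) = Pow(Add(35020, Mul(40912, Rational(-4, 8761))), Rational(1, 2)) = Pow(Add(35020, Rational(-163648, 8761)), Rational(1, 2)) = Pow(Rational(306646572, 8761), Rational(1, 2)) = Mul(Rational(2, 8761), Pow(671632654323, Rational(1, 2)))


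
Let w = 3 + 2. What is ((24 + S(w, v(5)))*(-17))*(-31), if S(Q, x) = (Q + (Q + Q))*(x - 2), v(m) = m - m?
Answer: -3162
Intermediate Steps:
v(m) = 0
w = 5
S(Q, x) = 3*Q*(-2 + x) (S(Q, x) = (Q + 2*Q)*(-2 + x) = (3*Q)*(-2 + x) = 3*Q*(-2 + x))
((24 + S(w, v(5)))*(-17))*(-31) = ((24 + 3*5*(-2 + 0))*(-17))*(-31) = ((24 + 3*5*(-2))*(-17))*(-31) = ((24 - 30)*(-17))*(-31) = -6*(-17)*(-31) = 102*(-31) = -3162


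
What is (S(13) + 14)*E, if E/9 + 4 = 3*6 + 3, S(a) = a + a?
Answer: 6120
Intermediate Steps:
S(a) = 2*a
E = 153 (E = -36 + 9*(3*6 + 3) = -36 + 9*(18 + 3) = -36 + 9*21 = -36 + 189 = 153)
(S(13) + 14)*E = (2*13 + 14)*153 = (26 + 14)*153 = 40*153 = 6120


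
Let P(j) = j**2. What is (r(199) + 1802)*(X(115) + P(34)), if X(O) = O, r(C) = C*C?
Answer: 52623213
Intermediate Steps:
r(C) = C**2
(r(199) + 1802)*(X(115) + P(34)) = (199**2 + 1802)*(115 + 34**2) = (39601 + 1802)*(115 + 1156) = 41403*1271 = 52623213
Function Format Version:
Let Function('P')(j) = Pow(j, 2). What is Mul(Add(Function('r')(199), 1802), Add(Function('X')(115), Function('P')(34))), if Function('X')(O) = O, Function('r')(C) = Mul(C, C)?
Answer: 52623213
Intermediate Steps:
Function('r')(C) = Pow(C, 2)
Mul(Add(Function('r')(199), 1802), Add(Function('X')(115), Function('P')(34))) = Mul(Add(Pow(199, 2), 1802), Add(115, Pow(34, 2))) = Mul(Add(39601, 1802), Add(115, 1156)) = Mul(41403, 1271) = 52623213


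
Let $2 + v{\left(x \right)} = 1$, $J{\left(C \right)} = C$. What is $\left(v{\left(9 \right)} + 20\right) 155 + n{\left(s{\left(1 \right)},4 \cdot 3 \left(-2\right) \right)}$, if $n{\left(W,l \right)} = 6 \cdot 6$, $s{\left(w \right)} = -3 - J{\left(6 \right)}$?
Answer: $2981$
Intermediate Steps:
$v{\left(x \right)} = -1$ ($v{\left(x \right)} = -2 + 1 = -1$)
$s{\left(w \right)} = -9$ ($s{\left(w \right)} = -3 - 6 = -9$)
$n{\left(W,l \right)} = 36$
$\left(v{\left(9 \right)} + 20\right) 155 + n{\left(s{\left(1 \right)},4 \cdot 3 \left(-2\right) \right)} = \left(-1 + 20\right) 155 + 36 = 19 \cdot 155 + 36 = 2945 + 36 = 2981$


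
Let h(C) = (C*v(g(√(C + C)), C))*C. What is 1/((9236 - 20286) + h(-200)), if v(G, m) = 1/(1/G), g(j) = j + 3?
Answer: 2179/13037402050 - 320*I/260748041 ≈ 1.6713e-7 - 1.2272e-6*I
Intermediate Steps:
g(j) = 3 + j
v(G, m) = G
h(C) = C²*(3 + √2*√C) (h(C) = (C*(3 + √(C + C)))*C = (C*(3 + √(2*C)))*C = (C*(3 + √2*√C))*C = C²*(3 + √2*√C))
1/((9236 - 20286) + h(-200)) = 1/((9236 - 20286) + (-200)²*(3 + √2*√(-200))) = 1/(-11050 + 40000*(3 + √2*(10*I*√2))) = 1/(-11050 + 40000*(3 + 20*I)) = 1/(-11050 + (120000 + 800000*I)) = 1/(108950 + 800000*I) = (108950 - 800000*I)/651870102500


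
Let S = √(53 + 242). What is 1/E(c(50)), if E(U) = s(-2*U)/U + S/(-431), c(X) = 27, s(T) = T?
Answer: -371522/742749 + 431*√295/742749 ≈ -0.49023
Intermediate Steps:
S = √295 ≈ 17.176
E(U) = -2 - √295/431 (E(U) = (-2*U)/U + √295/(-431) = -2 + √295*(-1/431) = -2 - √295/431)
1/E(c(50)) = 1/(-2 - √295/431)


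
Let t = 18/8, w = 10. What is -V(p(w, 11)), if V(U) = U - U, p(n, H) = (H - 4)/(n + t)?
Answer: 0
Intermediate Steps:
t = 9/4 (t = 18*(⅛) = 9/4 ≈ 2.2500)
p(n, H) = (-4 + H)/(9/4 + n) (p(n, H) = (H - 4)/(n + 9/4) = (-4 + H)/(9/4 + n))
V(U) = 0
-V(p(w, 11)) = -1*0 = 0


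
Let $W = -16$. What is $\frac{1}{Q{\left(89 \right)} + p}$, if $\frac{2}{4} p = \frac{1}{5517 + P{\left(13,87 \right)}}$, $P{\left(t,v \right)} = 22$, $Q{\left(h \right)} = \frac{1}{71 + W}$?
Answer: $\frac{304645}{5649} \approx 53.929$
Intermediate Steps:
$Q{\left(h \right)} = \frac{1}{55}$ ($Q{\left(h \right)} = \frac{1}{71 - 16} = \frac{1}{55}$)
$p = \frac{2}{5539}$ ($p = \frac{2}{5517 + 22} = \frac{2}{5539} \approx 0.00036108$)
$\frac{1}{Q{\left(89 \right)} + p} = \frac{1}{\frac{1}{55} + \frac{2}{5539}} = \frac{1}{\frac{5649}{304645}} = \frac{304645}{5649}$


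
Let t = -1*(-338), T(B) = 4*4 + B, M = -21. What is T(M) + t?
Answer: 333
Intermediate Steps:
T(B) = 16 + B
t = 338
T(M) + t = (16 - 21) + 338 = -5 + 338 = 333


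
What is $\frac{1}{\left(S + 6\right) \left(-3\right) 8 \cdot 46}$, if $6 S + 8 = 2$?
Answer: $- \frac{1}{5520} \approx -0.00018116$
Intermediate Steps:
$S = -1$ ($S = - \frac{4}{3} + \frac{1}{6} \cdot 2 = - \frac{4}{3} + \frac{1}{3} = -1$)
$\frac{1}{\left(S + 6\right) \left(-3\right) 8 \cdot 46} = \frac{1}{\left(-1 + 6\right) \left(-3\right) 8 \cdot 46} = \frac{1}{5 \left(-3\right) 8 \cdot 46} = \frac{1}{\left(-15\right) 8 \cdot 46} = \frac{1}{\left(-120\right) 46} = \frac{1}{-5520} = - \frac{1}{5520}$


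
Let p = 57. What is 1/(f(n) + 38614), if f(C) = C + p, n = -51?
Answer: 1/38620 ≈ 2.5893e-5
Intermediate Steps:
f(C) = 57 + C (f(C) = C + 57 = 57 + C)
1/(f(n) + 38614) = 1/((57 - 51) + 38614) = 1/(6 + 38614) = 1/38620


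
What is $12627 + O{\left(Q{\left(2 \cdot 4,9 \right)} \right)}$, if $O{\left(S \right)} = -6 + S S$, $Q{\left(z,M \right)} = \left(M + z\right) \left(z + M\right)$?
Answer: $96142$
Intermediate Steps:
$Q{\left(z,M \right)} = \left(M + z\right)^{2}$ ($Q{\left(z,M \right)} = \left(M + z\right) \left(M + z\right) = \left(M + z\right)^{2}$)
$O{\left(S \right)} = -6 + S^{2}$
$12627 + O{\left(Q{\left(2 \cdot 4,9 \right)} \right)} = 12627 - \left(6 - \left(\left(9 + 2 \cdot 4\right)^{2}\right)^{2}\right) = 12627 - \left(6 - \left(\left(9 + 8\right)^{2}\right)^{2}\right) = 12627 - \left(6 - \left(17^{2}\right)^{2}\right) = 12627 - \left(6 - 289^{2}\right) = 12627 + \left(-6 + 83521\right) = 12627 + 83515 = 96142$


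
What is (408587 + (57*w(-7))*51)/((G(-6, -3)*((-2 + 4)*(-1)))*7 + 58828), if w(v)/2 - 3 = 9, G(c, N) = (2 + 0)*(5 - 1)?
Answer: 478355/58716 ≈ 8.1469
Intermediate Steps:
G(c, N) = 8 (G(c, N) = 2*4 = 8)
w(v) = 24 (w(v) = 6 + 2*9 = 6 + 18 = 24)
(408587 + (57*w(-7))*51)/((G(-6, -3)*((-2 + 4)*(-1)))*7 + 58828) = (408587 + (57*24)*51)/((8*((-2 + 4)*(-1)))*7 + 58828) = (408587 + 1368*51)/((8*(2*(-1)))*7 + 58828) = (408587 + 69768)/((8*(-2))*7 + 58828) = 478355/(-16*7 + 58828) = 478355/(-112 + 58828) = 478355/58716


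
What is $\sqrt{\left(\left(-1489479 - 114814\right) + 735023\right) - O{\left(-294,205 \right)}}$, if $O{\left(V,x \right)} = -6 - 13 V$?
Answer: $i \sqrt{873086} \approx 934.39 i$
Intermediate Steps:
$\sqrt{\left(\left(-1489479 - 114814\right) + 735023\right) - O{\left(-294,205 \right)}} = \sqrt{\left(\left(-1489479 - 114814\right) + 735023\right) - \left(-6 - -3822\right)} = \sqrt{\left(-1604293 + 735023\right) - \left(-6 + 3822\right)} = \sqrt{-869270 - 3816} = \sqrt{-873086} = i \sqrt{873086}$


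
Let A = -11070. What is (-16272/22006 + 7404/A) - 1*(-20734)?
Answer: 420882704068/20300535 ≈ 20733.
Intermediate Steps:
(-16272/22006 + 7404/A) - 1*(-20734) = (-16272/22006 + 7404/(-11070)) - 1*(-20734) = (-16272*1/22006 + 7404*(-1/11070)) + 20734 = (-8136/11003 - 1234/1845) + 20734 = -28588622/20300535 + 20734 = 420882704068/20300535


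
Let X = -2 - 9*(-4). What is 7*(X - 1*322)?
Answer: -2016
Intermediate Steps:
X = 34 (X = -2 + 36 = 34)
7*(X - 1*322) = 7*(34 - 1*322) = 7*(34 - 322) = 7*(-288) = -2016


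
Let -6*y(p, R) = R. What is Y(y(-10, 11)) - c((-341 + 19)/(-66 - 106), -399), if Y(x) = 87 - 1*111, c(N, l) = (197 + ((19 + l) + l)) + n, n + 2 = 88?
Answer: 472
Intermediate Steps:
n = 86 (n = -2 + 88 = 86)
y(p, R) = -R/6
c(N, l) = 302 + 2*l (c(N, l) = (197 + ((19 + l) + l)) + 86 = (197 + (19 + 2*l)) + 86 = (216 + 2*l) + 86 = 302 + 2*l)
Y(x) = -24 (Y(x) = 87 - 111 = -24)
Y(y(-10, 11)) - c((-341 + 19)/(-66 - 106), -399) = -24 - (302 + 2*(-399)) = -24 - (302 - 798) = -24 - 1*(-496) = -24 + 496 = 472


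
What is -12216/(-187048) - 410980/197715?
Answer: -1861442515/924554883 ≈ -2.0133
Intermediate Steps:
-12216/(-187048) - 410980/197715 = -12216*(-1/187048) - 410980*1/197715 = 1527/23381 - 82196/39543 = -1861442515/924554883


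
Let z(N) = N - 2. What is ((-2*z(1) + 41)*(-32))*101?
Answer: -138976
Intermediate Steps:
z(N) = -2 + N
((-2*z(1) + 41)*(-32))*101 = ((-2*(-2 + 1) + 41)*(-32))*101 = ((-2*(-1) + 41)*(-32))*101 = ((2 + 41)*(-32))*101 = (43*(-32))*101 = -1376*101 = -138976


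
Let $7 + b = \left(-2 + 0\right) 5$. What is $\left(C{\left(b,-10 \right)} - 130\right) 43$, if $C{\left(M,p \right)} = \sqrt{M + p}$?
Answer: $-5590 + 129 i \sqrt{3} \approx -5590.0 + 223.43 i$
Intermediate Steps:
$b = -17$ ($b = -7 + \left(-2 + 0\right) 5 = -7 - 10 = -17$)
$\left(C{\left(b,-10 \right)} - 130\right) 43 = \left(\sqrt{-17 - 10} - 130\right) 43 = \left(\sqrt{-27} - 130\right) 43 = \left(3 i \sqrt{3} - 130\right) 43 = \left(-130 + 3 i \sqrt{3}\right) 43 = -5590 + 129 i \sqrt{3}$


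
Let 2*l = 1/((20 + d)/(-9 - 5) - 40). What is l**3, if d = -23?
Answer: -343/172808693 ≈ -1.9849e-6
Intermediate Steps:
l = -7/557 (l = 1/(2*((20 - 23)/(-9 - 5) - 40)) = 1/(2*(-3/(-14) - 40)) = 1/(2*(-3*(-1/14) - 40)) = 1/(2*(3/14 - 40)) = 1/(2*(-557/14)) = (1/2)*(-14/557) = -7/557 ≈ -0.012567)
l**3 = (-7/557)**3 = -343/172808693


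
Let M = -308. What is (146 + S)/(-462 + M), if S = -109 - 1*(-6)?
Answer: -43/770 ≈ -0.055844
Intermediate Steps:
S = -103 (S = -109 + 6 = -103)
(146 + S)/(-462 + M) = (146 - 103)/(-462 - 308) = 43/(-770) = 43*(-1/770) = -43/770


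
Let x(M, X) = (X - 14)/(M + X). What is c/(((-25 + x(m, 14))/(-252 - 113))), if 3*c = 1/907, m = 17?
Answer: 73/13605 ≈ 0.0053657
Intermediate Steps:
x(M, X) = (-14 + X)/(M + X)
c = 1/2721 (c = (⅓)/907 = (⅓)*(1/907) = 1/2721 ≈ 0.00036751)
c/(((-25 + x(m, 14))/(-252 - 113))) = 1/(2721*(((-25 + (-14 + 14)/(17 + 14))/(-252 - 113)))) = 1/(2721*(((-25 + 0/31)/(-365)))) = 1/(2721*(((-25 + (1/31)*0)*(-1/365)))) = 1/(2721*(((-25 + 0)*(-1/365)))) = 1/(2721*((-25*(-1/365)))) = 1/(2721*(5/73)) = (1/2721)*(73/5) = 73/13605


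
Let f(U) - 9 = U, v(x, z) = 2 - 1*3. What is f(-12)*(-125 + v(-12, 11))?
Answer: 378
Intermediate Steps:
v(x, z) = -1 (v(x, z) = 2 - 3 = -1)
f(U) = 9 + U
f(-12)*(-125 + v(-12, 11)) = (9 - 12)*(-125 - 1) = -3*(-126) = 378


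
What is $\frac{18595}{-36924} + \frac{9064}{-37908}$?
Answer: $- \frac{86631533}{116642916} \approx -0.74271$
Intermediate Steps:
$\frac{18595}{-36924} + \frac{9064}{-37908} = 18595 \left(- \frac{1}{36924}\right) + 9064 \left(- \frac{1}{37908}\right) = - \frac{18595}{36924} - \frac{2266}{9477} = - \frac{86631533}{116642916}$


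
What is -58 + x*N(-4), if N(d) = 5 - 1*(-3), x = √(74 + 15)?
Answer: -58 + 8*√89 ≈ 17.472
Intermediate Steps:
x = √89 ≈ 9.4340
N(d) = 8 (N(d) = 5 + 3 = 8)
-58 + x*N(-4) = -58 + √89*8 = -58 + 8*√89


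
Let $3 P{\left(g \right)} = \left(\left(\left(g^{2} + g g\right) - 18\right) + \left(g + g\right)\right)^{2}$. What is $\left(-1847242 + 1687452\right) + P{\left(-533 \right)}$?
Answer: $\frac{321595125466}{3} \approx 1.072 \cdot 10^{11}$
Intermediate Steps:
$P{\left(g \right)} = \frac{\left(-18 + 2 g + 2 g^{2}\right)^{2}}{3}$ ($P{\left(g \right)} = \frac{\left(\left(\left(g^{2} + g g\right) - 18\right) + \left(g + g\right)\right)^{2}}{3} = \frac{\left(\left(\left(g^{2} + g^{2}\right) - 18\right) + 2 g\right)^{2}}{3} = \frac{\left(\left(2 g^{2} - 18\right) + 2 g\right)^{2}}{3} = \frac{\left(\left(-18 + 2 g^{2}\right) + 2 g\right)^{2}}{3} = \frac{\left(-18 + 2 g + 2 g^{2}\right)^{2}}{3}$)
$\left(-1847242 + 1687452\right) + P{\left(-533 \right)} = \left(-1847242 + 1687452\right) + \frac{4 \left(-9 - 533 + \left(-533\right)^{2}\right)^{2}}{3} = -159790 + \frac{4 \left(-9 - 533 + 284089\right)^{2}}{3} = -159790 + \frac{4 \cdot 283547^{2}}{3} = -159790 + \frac{4}{3} \cdot 80398901209 = -159790 + \frac{321595604836}{3} = \frac{321595125466}{3}$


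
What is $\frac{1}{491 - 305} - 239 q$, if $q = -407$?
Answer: $\frac{18092779}{186} \approx 97273.0$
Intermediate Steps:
$\frac{1}{491 - 305} - 239 q = \frac{1}{491 - 305} - -97273 = \frac{1}{186} + 97273 = \frac{18092779}{186}$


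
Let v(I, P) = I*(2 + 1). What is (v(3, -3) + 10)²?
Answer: 361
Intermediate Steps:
v(I, P) = 3*I (v(I, P) = I*3 = 3*I)
(v(3, -3) + 10)² = (3*3 + 10)² = (9 + 10)² = 19² = 361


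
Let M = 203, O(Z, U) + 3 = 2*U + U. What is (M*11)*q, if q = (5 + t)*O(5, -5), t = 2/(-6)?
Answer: -187572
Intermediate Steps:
O(Z, U) = -3 + 3*U (O(Z, U) = -3 + (2*U + U) = -3 + 3*U)
t = -1/3 (t = 2*(-1/6) = -1/3 ≈ -0.33333)
q = -84 (q = (5 - 1/3)*(-3 + 3*(-5)) = 14*(-3 - 15)/3 = (14/3)*(-18) = -84)
(M*11)*q = (203*11)*(-84) = 2233*(-84) = -187572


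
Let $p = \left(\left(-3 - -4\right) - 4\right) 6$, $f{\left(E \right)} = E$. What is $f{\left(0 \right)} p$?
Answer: $0$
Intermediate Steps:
$p = -18$ ($p = \left(\left(-3 + 4\right) - 4\right) 6 = \left(1 - 4\right) 6 = \left(-3\right) 6 = -18$)
$f{\left(0 \right)} p = 0 \left(-18\right) = 0$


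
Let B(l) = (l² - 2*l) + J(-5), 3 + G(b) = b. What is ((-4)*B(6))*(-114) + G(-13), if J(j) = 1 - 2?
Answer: 10472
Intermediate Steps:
J(j) = -1
G(b) = -3 + b
B(l) = -1 + l² - 2*l (B(l) = (l² - 2*l) - 1 = -1 + l² - 2*l)
((-4)*B(6))*(-114) + G(-13) = ((-4)*(-1 + 6² - 2*6))*(-114) + (-3 - 13) = ((-4*1)*(-1 + 36 - 12))*(-114) - 16 = -4*23*(-114) - 16 = -92*(-114) - 16 = 10488 - 16 = 10472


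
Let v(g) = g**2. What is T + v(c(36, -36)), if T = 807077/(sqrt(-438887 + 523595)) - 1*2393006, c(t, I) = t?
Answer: -2391710 + 807077*sqrt(2353)/14118 ≈ -2.3889e+6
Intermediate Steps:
T = -2393006 + 807077*sqrt(2353)/14118 (T = 807077/(sqrt(84708)) - 2393006 = 807077/((6*sqrt(2353))) - 2393006 = 807077*(sqrt(2353)/14118) - 2393006 = 807077*sqrt(2353)/14118 - 2393006 = -2393006 + 807077*sqrt(2353)/14118 ≈ -2.3902e+6)
T + v(c(36, -36)) = (-2393006 + 807077*sqrt(2353)/14118) + 36**2 = (-2393006 + 807077*sqrt(2353)/14118) + 1296 = -2391710 + 807077*sqrt(2353)/14118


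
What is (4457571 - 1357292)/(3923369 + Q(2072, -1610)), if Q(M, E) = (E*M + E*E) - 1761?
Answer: 3100279/3177788 ≈ 0.97561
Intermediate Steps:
Q(M, E) = -1761 + E² + E*M (Q(M, E) = (E*M + E²) - 1761 = (E² + E*M) - 1761 = -1761 + E² + E*M)
(4457571 - 1357292)/(3923369 + Q(2072, -1610)) = (4457571 - 1357292)/(3923369 + (-1761 + (-1610)² - 1610*2072)) = 3100279/(3923369 + (-1761 + 2592100 - 3335920)) = 3100279/(3923369 - 745581) = 3100279/3177788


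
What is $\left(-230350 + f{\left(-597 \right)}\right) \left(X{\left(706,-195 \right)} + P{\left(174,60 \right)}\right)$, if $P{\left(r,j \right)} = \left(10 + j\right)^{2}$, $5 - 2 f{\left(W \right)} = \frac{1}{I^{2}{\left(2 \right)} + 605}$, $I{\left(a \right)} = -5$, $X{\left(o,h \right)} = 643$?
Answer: $- \frac{1608788408093}{1260} \approx -1.2768 \cdot 10^{9}$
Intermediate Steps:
$f{\left(W \right)} = \frac{3149}{1260}$ ($f{\left(W \right)} = \frac{5}{2} - \frac{1}{2 \left(\left(-5\right)^{2} + 605\right)} = \frac{5}{2} - \frac{1}{2 \left(25 + 605\right)} = \frac{5}{2} - \frac{1}{2 \cdot 630} = \frac{5}{2} - \frac{1}{1260} = \frac{3149}{1260}$)
$\left(-230350 + f{\left(-597 \right)}\right) \left(X{\left(706,-195 \right)} + P{\left(174,60 \right)}\right) = \left(-230350 + \frac{3149}{1260}\right) \left(643 + \left(10 + 60\right)^{2}\right) = - \frac{290237851 \left(643 + 70^{2}\right)}{1260} = - \frac{290237851 \left(643 + 4900\right)}{1260} = \left(- \frac{290237851}{1260}\right) 5543 = - \frac{1608788408093}{1260}$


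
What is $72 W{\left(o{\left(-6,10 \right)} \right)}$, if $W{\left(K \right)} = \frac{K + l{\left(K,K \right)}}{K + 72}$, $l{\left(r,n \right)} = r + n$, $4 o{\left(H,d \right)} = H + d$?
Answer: $\frac{216}{73} \approx 2.9589$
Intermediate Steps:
$o{\left(H,d \right)} = \frac{H}{4} + \frac{d}{4}$ ($o{\left(H,d \right)} = \frac{H + d}{4} = \frac{H}{4} + \frac{d}{4}$)
$l{\left(r,n \right)} = n + r$
$W{\left(K \right)} = \frac{3 K}{72 + K}$ ($W{\left(K \right)} = \frac{K + \left(K + K\right)}{K + 72} = \frac{K + 2 K}{72 + K} = \frac{3 K}{72 + K}$)
$72 W{\left(o{\left(-6,10 \right)} \right)} = 72 \frac{3 \left(\frac{1}{4} \left(-6\right) + \frac{1}{4} \cdot 10\right)}{72 + \left(\frac{1}{4} \left(-6\right) + \frac{1}{4} \cdot 10\right)} = 72 \frac{3 \left(- \frac{3}{2} + \frac{5}{2}\right)}{72 + \left(- \frac{3}{2} + \frac{5}{2}\right)} = 72 \cdot 3 \cdot 1 \frac{1}{72 + 1} = 72 \cdot 3 \cdot 1 \cdot \frac{1}{73} = 72 \cdot \frac{3}{73} = \frac{216}{73}$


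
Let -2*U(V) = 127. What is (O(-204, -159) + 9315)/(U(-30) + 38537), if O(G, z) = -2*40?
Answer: 18470/76947 ≈ 0.24004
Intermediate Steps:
U(V) = -127/2 (U(V) = -½*127 = -127/2)
O(G, z) = -80
(O(-204, -159) + 9315)/(U(-30) + 38537) = (-80 + 9315)/(-127/2 + 38537) = 9235/(76947/2) = 9235*(2/76947) = 18470/76947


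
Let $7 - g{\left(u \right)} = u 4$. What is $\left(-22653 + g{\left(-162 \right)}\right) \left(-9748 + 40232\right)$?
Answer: $-670587032$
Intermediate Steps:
$g{\left(u \right)} = 7 - 4 u$ ($g{\left(u \right)} = 7 - u 4 = 7 - 4 u$)
$\left(-22653 + g{\left(-162 \right)}\right) \left(-9748 + 40232\right) = \left(-22653 + \left(7 - -648\right)\right) \left(-9748 + 40232\right) = \left(-22653 + \left(7 + 648\right)\right) 30484 = \left(-22653 + 655\right) 30484 = \left(-21998\right) 30484 = -670587032$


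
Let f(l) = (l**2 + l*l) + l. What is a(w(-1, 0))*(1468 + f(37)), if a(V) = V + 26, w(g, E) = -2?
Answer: 101832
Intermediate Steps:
a(V) = 26 + V
f(l) = l + 2*l**2 (f(l) = (l**2 + l**2) + l = 2*l**2 + l = l + 2*l**2)
a(w(-1, 0))*(1468 + f(37)) = (26 - 2)*(1468 + 37*(1 + 2*37)) = 24*(1468 + 37*(1 + 74)) = 24*(1468 + 37*75) = 24*(1468 + 2775) = 24*4243 = 101832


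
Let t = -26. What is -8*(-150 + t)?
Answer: 1408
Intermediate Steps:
-8*(-150 + t) = -8*(-150 - 26) = -8*(-176) = 1408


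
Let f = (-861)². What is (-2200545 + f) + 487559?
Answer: -971665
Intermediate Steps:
f = 741321
(-2200545 + f) + 487559 = (-2200545 + 741321) + 487559 = -1459224 + 487559 = -971665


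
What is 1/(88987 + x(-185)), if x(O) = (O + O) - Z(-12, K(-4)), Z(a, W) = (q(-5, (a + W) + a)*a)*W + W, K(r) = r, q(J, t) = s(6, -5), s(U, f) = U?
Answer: 1/88333 ≈ 1.1321e-5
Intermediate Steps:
q(J, t) = 6
Z(a, W) = W + 6*W*a (Z(a, W) = (6*a)*W + W = 6*W*a + W = W + 6*W*a)
x(O) = -284 + 2*O (x(O) = (O + O) - (-4)*(1 + 6*(-12)) = 2*O - (-4)*(1 - 72) = 2*O - (-4)*(-71) = 2*O - 1*284 = 2*O - 284 = -284 + 2*O)
1/(88987 + x(-185)) = 1/(88987 + (-284 + 2*(-185))) = 1/(88987 + (-284 - 370)) = 1/(88987 - 654) = 1/88333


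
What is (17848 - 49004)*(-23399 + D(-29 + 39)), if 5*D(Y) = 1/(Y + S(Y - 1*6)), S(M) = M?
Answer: 25515657962/35 ≈ 7.2902e+8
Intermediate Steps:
D(Y) = 1/(5*(-6 + 2*Y)) (D(Y) = 1/(5*(Y + (Y - 1*6))) = 1/(5*(Y + (Y - 6))) = 1/(5*(Y + (-6 + Y))) = 1/(5*(-6 + 2*Y)))
(17848 - 49004)*(-23399 + D(-29 + 39)) = (17848 - 49004)*(-23399 + 1/(10*(-3 + (-29 + 39)))) = -31156*(-23399 + 1/(10*(-3 + 10))) = -31156*(-23399 + (⅒)/7) = -31156*(-23399 + (⅒)*(⅐)) = -31156*(-23399 + 1/70) = -31156*(-1637929/70) = 25515657962/35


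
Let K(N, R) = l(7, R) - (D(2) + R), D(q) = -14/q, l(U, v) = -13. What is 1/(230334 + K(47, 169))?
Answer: 1/230159 ≈ 4.3448e-6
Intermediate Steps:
K(N, R) = -6 - R (K(N, R) = -13 - (-14/2 + R) = -13 - (-14*½ + R) = -13 - (-7 + R) = -13 + (7 - R) = -6 - R)
1/(230334 + K(47, 169)) = 1/(230334 + (-6 - 1*169)) = 1/(230334 + (-6 - 169)) = 1/(230334 - 175) = 1/230159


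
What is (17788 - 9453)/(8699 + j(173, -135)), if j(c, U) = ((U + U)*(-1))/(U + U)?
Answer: 8335/8698 ≈ 0.95827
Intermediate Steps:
j(c, U) = -1 (j(c, U) = ((2*U)*(-1))/((2*U)) = (-2*U)*(1/(2*U)) = -1)
(17788 - 9453)/(8699 + j(173, -135)) = (17788 - 9453)/(8699 - 1) = 8335/8698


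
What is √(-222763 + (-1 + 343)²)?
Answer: I*√105799 ≈ 325.27*I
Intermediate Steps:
√(-222763 + (-1 + 343)²) = √(-222763 + 342²) = √(-222763 + 116964) = √(-105799) = I*√105799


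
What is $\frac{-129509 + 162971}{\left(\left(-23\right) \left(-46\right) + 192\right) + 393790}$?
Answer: $\frac{5577}{65840} \approx 0.084705$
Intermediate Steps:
$\frac{-129509 + 162971}{\left(\left(-23\right) \left(-46\right) + 192\right) + 393790} = \frac{33462}{\left(1058 + 192\right) + 393790} = \frac{33462}{1250 + 393790} = \frac{33462}{395040} = 33462 \cdot \frac{1}{395040} = \frac{5577}{65840}$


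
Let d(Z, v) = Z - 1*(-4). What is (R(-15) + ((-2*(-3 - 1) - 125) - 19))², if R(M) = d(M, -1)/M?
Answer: 4116841/225 ≈ 18297.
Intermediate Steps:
d(Z, v) = 4 + Z (d(Z, v) = Z + 4 = 4 + Z)
R(M) = (4 + M)/M
(R(-15) + ((-2*(-3 - 1) - 125) - 19))² = ((4 - 15)/(-15) + ((-2*(-3 - 1) - 125) - 19))² = (-1/15*(-11) + ((-2*(-4) - 125) - 19))² = (11/15 + ((8 - 125) - 19))² = (11/15 + (-117 - 19))² = (11/15 - 136)² = (-2029/15)² = 4116841/225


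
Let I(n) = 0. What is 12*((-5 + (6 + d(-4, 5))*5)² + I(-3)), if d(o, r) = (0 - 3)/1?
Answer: 1200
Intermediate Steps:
d(o, r) = -3 (d(o, r) = -3*1 = -3)
12*((-5 + (6 + d(-4, 5))*5)² + I(-3)) = 12*((-5 + (6 - 3)*5)² + 0) = 12*((-5 + 3*5)² + 0) = 12*((-5 + 15)² + 0) = 12*(10² + 0) = 12*(100 + 0) = 12*100 = 1200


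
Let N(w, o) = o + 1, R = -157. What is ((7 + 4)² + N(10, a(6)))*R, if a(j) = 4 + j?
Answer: -20724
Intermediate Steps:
N(w, o) = 1 + o
((7 + 4)² + N(10, a(6)))*R = ((7 + 4)² + (1 + (4 + 6)))*(-157) = (11² + (1 + 10))*(-157) = (121 + 11)*(-157) = 132*(-157) = -20724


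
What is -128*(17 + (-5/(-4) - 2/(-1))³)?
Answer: -6570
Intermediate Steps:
-128*(17 + (-5/(-4) - 2/(-1))³) = -128*(17 + (-5*(-¼) - 2*(-1))³) = -128*(17 + (5/4 + 2)³) = -128*(17 + (13/4)³) = -128*(17 + 2197/64) = -128*3285/64 = -6570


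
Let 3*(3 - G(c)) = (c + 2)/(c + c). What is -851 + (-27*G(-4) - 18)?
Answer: -3791/4 ≈ -947.75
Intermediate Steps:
G(c) = 3 - (2 + c)/(6*c) (G(c) = 3 - (c + 2)/(3*(c + c)) = 3 - (2 + c)/(3*(2*c)) = 3 - (2 + c)*1/(2*c)/3 = 3 - (2 + c)/(6*c))
-851 + (-27*G(-4) - 18) = -851 + (-9*(-2 + 17*(-4))/(2*(-4)) - 18) = -851 + (-9*(-1)*(-2 - 68)/(2*4) - 18) = -851 + (-9*(-1)*(-70)/(2*4) - 18) = -851 + (-27*35/12 - 18) = -851 + (-315/4 - 18) = -851 - 387/4 = -3791/4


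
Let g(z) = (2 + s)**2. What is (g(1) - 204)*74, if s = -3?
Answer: -15022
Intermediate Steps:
g(z) = 1 (g(z) = (2 - 3)**2 = (-1)**2 = 1)
(g(1) - 204)*74 = (1 - 204)*74 = -203*74 = -15022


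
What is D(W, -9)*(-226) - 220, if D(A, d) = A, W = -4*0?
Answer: -220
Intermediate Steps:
W = 0
D(W, -9)*(-226) - 220 = 0*(-226) - 220 = 0 - 220 = -220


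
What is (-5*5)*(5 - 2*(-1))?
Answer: -175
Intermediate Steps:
(-5*5)*(5 - 2*(-1)) = -25*(5 + 2) = -25*7 = -175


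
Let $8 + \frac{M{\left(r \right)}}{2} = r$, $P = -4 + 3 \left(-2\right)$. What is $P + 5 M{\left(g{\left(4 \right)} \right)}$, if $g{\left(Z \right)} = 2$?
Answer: $-70$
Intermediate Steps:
$P = -10$ ($P = -4 - 6 = -10$)
$M{\left(r \right)} = -16 + 2 r$
$P + 5 M{\left(g{\left(4 \right)} \right)} = -10 + 5 \left(-16 + 2 \cdot 2\right) = -10 + 5 \left(-16 + 4\right) = -10 + 5 \left(-12\right) = -10 - 60 = -70$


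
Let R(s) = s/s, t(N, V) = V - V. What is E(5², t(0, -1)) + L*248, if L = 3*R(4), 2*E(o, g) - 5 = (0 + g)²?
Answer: 1493/2 ≈ 746.50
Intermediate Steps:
t(N, V) = 0
R(s) = 1
E(o, g) = 5/2 + g²/2 (E(o, g) = 5/2 + (0 + g)²/2 = 5/2 + g²/2)
L = 3 (L = 3*1 = 3)
E(5², t(0, -1)) + L*248 = (5/2 + (½)*0²) + 3*248 = (5/2 + (½)*0) + 744 = (5/2 + 0) + 744 = 5/2 + 744 = 1493/2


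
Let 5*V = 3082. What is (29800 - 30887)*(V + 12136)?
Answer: -69309294/5 ≈ -1.3862e+7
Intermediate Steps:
V = 3082/5 (V = (⅕)*3082 = 3082/5 ≈ 616.40)
(29800 - 30887)*(V + 12136) = (29800 - 30887)*(3082/5 + 12136) = -1087*63762/5 = -69309294/5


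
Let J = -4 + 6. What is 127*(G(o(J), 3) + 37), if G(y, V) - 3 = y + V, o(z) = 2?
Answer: 5715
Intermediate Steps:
J = 2
G(y, V) = 3 + V + y (G(y, V) = 3 + (y + V) = 3 + (V + y) = 3 + V + y)
127*(G(o(J), 3) + 37) = 127*((3 + 3 + 2) + 37) = 127*(8 + 37) = 127*45 = 5715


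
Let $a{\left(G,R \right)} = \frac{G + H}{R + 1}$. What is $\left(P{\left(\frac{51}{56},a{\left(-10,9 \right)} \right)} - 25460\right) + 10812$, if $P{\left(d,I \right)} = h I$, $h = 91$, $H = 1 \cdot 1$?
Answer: $- \frac{147299}{10} \approx -14730.0$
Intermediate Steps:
$H = 1$
$a{\left(G,R \right)} = \frac{1 + G}{1 + R}$ ($a{\left(G,R \right)} = \frac{G + 1}{R + 1} = \frac{1 + G}{1 + R}$)
$P{\left(d,I \right)} = 91 I$
$\left(P{\left(\frac{51}{56},a{\left(-10,9 \right)} \right)} - 25460\right) + 10812 = \left(91 \frac{1 - 10}{1 + 9} - 25460\right) + 10812 = \left(91 \cdot \frac{1}{10} \left(-9\right) - 25460\right) + 10812 = \left(91 \left(- \frac{9}{10}\right) - 25460\right) + 10812 = \left(- \frac{819}{10} - 25460\right) + 10812 = - \frac{255419}{10} + 10812 = - \frac{147299}{10}$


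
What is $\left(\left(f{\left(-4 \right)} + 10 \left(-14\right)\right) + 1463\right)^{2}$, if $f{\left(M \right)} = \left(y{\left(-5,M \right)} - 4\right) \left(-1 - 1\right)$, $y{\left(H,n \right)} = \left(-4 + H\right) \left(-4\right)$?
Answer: $1585081$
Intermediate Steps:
$y{\left(H,n \right)} = 16 - 4 H$
$f{\left(M \right)} = -64$ ($f{\left(M \right)} = \left(\left(16 - -20\right) - 4\right) \left(-1 - 1\right) = \left(\left(16 + 20\right) - 4\right) \left(-2\right) = \left(36 - 4\right) \left(-2\right) = 32 \left(-2\right) = -64$)
$\left(\left(f{\left(-4 \right)} + 10 \left(-14\right)\right) + 1463\right)^{2} = \left(\left(-64 + 10 \left(-14\right)\right) + 1463\right)^{2} = \left(\left(-64 - 140\right) + 1463\right)^{2} = \left(-204 + 1463\right)^{2} = 1259^{2} = 1585081$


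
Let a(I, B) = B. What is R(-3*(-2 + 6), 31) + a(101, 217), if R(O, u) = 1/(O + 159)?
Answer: 31900/147 ≈ 217.01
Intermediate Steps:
R(O, u) = 1/(159 + O)
R(-3*(-2 + 6), 31) + a(101, 217) = 1/(159 - 3*(-2 + 6)) + 217 = 1/(159 - 3*4) + 217 = 1/(159 - 12) + 217 = 1/147 + 217 = 31900/147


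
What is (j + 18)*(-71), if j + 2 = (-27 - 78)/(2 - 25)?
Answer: -33583/23 ≈ -1460.1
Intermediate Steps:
j = 59/23 (j = -2 + (-27 - 78)/(2 - 25) = -2 - 105/(-23) = -2 - 105*(-1/23) = -2 + 105/23 = 59/23 ≈ 2.5652)
(j + 18)*(-71) = (59/23 + 18)*(-71) = (473/23)*(-71) = -33583/23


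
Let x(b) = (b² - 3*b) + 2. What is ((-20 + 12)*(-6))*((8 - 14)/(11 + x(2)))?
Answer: -288/11 ≈ -26.182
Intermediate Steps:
x(b) = 2 + b² - 3*b
((-20 + 12)*(-6))*((8 - 14)/(11 + x(2))) = ((-20 + 12)*(-6))*((8 - 14)/(11 + (2 + 2² - 3*2))) = (-8*(-6))*(-6/(11 + (2 + 4 - 6))) = 48*(-6/(11 + 0)) = 48*(-6/11) = -288/11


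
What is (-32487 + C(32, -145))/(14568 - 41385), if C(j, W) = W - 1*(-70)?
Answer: 10854/8939 ≈ 1.2142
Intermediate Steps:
C(j, W) = 70 + W (C(j, W) = W + 70 = 70 + W)
(-32487 + C(32, -145))/(14568 - 41385) = (-32487 + (70 - 145))/(14568 - 41385) = (-32487 - 75)/(-26817) = -32562*(-1/26817) = 10854/8939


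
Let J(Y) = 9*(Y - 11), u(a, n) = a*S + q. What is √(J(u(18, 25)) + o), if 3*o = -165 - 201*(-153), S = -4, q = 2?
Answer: √9467 ≈ 97.298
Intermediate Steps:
u(a, n) = 2 - 4*a (u(a, n) = a*(-4) + 2 = -4*a + 2 = 2 - 4*a)
J(Y) = -99 + 9*Y (J(Y) = 9*(-11 + Y) = -99 + 9*Y)
o = 10196 (o = (-165 - 201*(-153))/3 = (-165 + 30753)/3 = (⅓)*30588 = 10196)
√(J(u(18, 25)) + o) = √((-99 + 9*(2 - 4*18)) + 10196) = √((-99 + 9*(2 - 72)) + 10196) = √((-99 + 9*(-70)) + 10196) = √((-99 - 630) + 10196) = √(-729 + 10196) = √9467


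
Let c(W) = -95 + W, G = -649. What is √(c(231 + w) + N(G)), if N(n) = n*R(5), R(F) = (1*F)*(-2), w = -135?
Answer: √6491 ≈ 80.567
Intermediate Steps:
R(F) = -2*F (R(F) = F*(-2) = -2*F)
N(n) = -10*n (N(n) = n*(-2*5) = n*(-10) = -10*n)
√(c(231 + w) + N(G)) = √((-95 + (231 - 135)) - 10*(-649)) = √((-95 + 96) + 6490) = √(1 + 6490) = √6491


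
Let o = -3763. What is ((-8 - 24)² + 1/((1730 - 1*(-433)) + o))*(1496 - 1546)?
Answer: -1638399/32 ≈ -51200.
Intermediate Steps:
((-8 - 24)² + 1/((1730 - 1*(-433)) + o))*(1496 - 1546) = ((-8 - 24)² + 1/((1730 - 1*(-433)) - 3763))*(1496 - 1546) = ((-32)² + 1/((1730 + 433) - 3763))*(-50) = (1024 + 1/(2163 - 3763))*(-50) = (1024 + 1/(-1600))*(-50) = (1024 - 1/1600)*(-50) = (1638399/1600)*(-50) = -1638399/32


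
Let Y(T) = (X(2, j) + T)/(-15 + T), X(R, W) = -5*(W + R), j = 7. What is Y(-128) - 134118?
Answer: -19178701/143 ≈ -1.3412e+5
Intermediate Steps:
X(R, W) = -5*R - 5*W (X(R, W) = -5*(R + W) = -5*R - 5*W)
Y(T) = (-45 + T)/(-15 + T) (Y(T) = ((-5*2 - 5*7) + T)/(-15 + T) = ((-10 - 35) + T)/(-15 + T) = (-45 + T)/(-15 + T))
Y(-128) - 134118 = (-45 - 128)/(-15 - 128) - 134118 = -173/(-143) - 134118 = -1/143*(-173) - 134118 = 173/143 - 134118 = -19178701/143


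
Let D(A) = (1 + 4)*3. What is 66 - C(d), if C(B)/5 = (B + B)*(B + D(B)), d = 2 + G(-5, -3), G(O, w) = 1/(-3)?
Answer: -1906/9 ≈ -211.78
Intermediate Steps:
G(O, w) = -⅓
D(A) = 15 (D(A) = 5*3 = 15)
d = 5/3 (d = 2 - ⅓ = 5/3 ≈ 1.6667)
C(B) = 10*B*(15 + B) (C(B) = 5*((B + B)*(B + 15)) = 5*((2*B)*(15 + B)) = 5*(2*B*(15 + B)) = 10*B*(15 + B))
66 - C(d) = 66 - 10*5*(15 + 5/3)/3 = 66 - 10*5*50/(3*3) = 66 - 1*2500/9 = 66 - 2500/9 = -1906/9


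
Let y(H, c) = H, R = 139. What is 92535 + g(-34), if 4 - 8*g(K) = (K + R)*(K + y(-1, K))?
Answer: 743959/8 ≈ 92995.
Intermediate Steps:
g(K) = ½ - (-1 + K)*(139 + K)/8 (g(K) = ½ - (K + 139)*(K - 1)/8 = ½ - (139 + K)*(-1 + K)/8 = ½ - (-1 + K)*(139 + K)/8)
92535 + g(-34) = 92535 + (143/8 - 69/4*(-34) - ⅛*(-34)²) = 92535 + (143/8 + 1173/2 - ⅛*1156) = 92535 + (143/8 + 1173/2 - 289/2) = 92535 + 3679/8 = 743959/8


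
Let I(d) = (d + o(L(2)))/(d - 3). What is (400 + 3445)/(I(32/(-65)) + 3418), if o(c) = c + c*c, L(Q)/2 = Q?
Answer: 872815/774618 ≈ 1.1268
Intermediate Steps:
L(Q) = 2*Q
o(c) = c + c²
I(d) = (20 + d)/(-3 + d) (I(d) = (d + (2*2)*(1 + 2*2))/(d - 3) = (d + 4*(1 + 4))/(-3 + d) = (d + 4*5)/(-3 + d) = (d + 20)/(-3 + d) = (20 + d)/(-3 + d))
(400 + 3445)/(I(32/(-65)) + 3418) = (400 + 3445)/((20 + 32/(-65))/(-3 + 32/(-65)) + 3418) = 3845/((20 + 32*(-1/65))/(-3 + 32*(-1/65)) + 3418) = 3845/((20 - 32/65)/(-3 - 32/65) + 3418) = 3845/((1268/65)/(-227/65) + 3418) = 3845/(-65/227*1268/65 + 3418) = 3845/(-1268/227 + 3418) = 3845/(774618/227) = 3845*(227/774618) = 872815/774618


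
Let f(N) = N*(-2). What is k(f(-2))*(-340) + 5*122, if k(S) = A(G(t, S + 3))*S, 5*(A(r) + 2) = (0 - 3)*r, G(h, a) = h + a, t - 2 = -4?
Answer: 7410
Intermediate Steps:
t = -2 (t = 2 - 4 = -2)
G(h, a) = a + h
A(r) = -2 - 3*r/5 (A(r) = -2 + ((0 - 3)*r)/5 = -2 + (-3*r)/5 = -2 - 3*r/5)
f(N) = -2*N
k(S) = S*(-13/5 - 3*S/5) (k(S) = (-2 - 3*((S + 3) - 2)/5)*S = (-2 - 3*((3 + S) - 2)/5)*S = (-2 - 3*(1 + S)/5)*S = (-2 + (-⅗ - 3*S/5))*S = (-13/5 - 3*S/5)*S = S*(-13/5 - 3*S/5))
k(f(-2))*(-340) + 5*122 = -(-2*(-2))*(13 + 3*(-2*(-2)))/5*(-340) + 5*122 = -⅕*4*(13 + 3*4)*(-340) + 610 = -⅕*4*(13 + 12)*(-340) + 610 = -⅕*4*25*(-340) + 610 = -20*(-340) + 610 = 6800 + 610 = 7410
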